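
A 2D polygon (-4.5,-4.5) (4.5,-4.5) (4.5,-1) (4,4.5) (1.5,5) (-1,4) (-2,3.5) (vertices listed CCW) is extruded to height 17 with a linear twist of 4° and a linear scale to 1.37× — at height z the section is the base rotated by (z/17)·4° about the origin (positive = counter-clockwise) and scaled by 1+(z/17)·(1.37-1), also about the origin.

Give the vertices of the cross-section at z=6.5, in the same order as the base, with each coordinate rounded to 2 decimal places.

Cross-section at z=6.5: (-5.00,-5.27) (5.27,-5.00) (5.17,-1.00) (4.43,5.26) (1.56,5.75) (-1.26,4.53) (-2.39,3.93)

t = z/height = 6.5/17 = 0.382353
s = 1 + (scale-1)·z/height = 1 + (1.37-1)·6.5/17 = 1.141471
θ = twist·z/height = 4°·6.5/17 = 1.5294° = 0.026693 rad
cos θ = 0.999644, sin θ = 0.026690 (intermediates below are computed at full precision and shown rounded to 5 d.p.)
v1: (-4.5,-4.5) → rotate → (-4.37829,-4.61850) → ×s → (-4.99769,-5.27188) → (-5.00,-5.27)
v2: (4.5,-4.5) → rotate → (4.61850,-4.37829) → ×s → (5.27188,-4.99769) → (5.27,-5.00)
v3: (4.5,-1) → rotate → (4.52509,-0.87954) → ×s → (5.16525,-1.00397) → (5.17,-1.00)
v4: (4,4.5) → rotate → (3.87847,4.60516) → ×s → (4.42716,5.25665) → (4.43,5.26)
v5: (1.5,5) → rotate → (1.36602,5.03825) → ×s → (1.55927,5.75102) → (1.56,5.75)
v6: (-1,4) → rotate → (-1.10640,3.97188) → ×s → (-1.26293,4.53379) → (-1.26,4.53)
v7: (-2,3.5) → rotate → (-2.09270,3.44537) → ×s → (-2.38876,3.93279) → (-2.39,3.93)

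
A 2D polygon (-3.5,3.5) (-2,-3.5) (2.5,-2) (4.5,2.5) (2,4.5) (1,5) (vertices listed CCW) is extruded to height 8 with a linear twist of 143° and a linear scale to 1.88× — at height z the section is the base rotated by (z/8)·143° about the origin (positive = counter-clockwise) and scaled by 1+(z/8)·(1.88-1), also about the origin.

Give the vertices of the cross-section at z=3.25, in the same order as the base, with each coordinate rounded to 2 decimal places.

t = z/height = 3.25/8 = 0.40625
s = 1 + (scale-1)·z/height = 1 + (1.88-1)·3.25/8 = 1.357500
θ = twist·z/height = 143°·3.25/8 = 58.0938° = 1.013927 rad
cos θ = 0.528531, sin θ = 0.848914 (intermediates below are computed at full precision and shown rounded to 5 d.p.)
v1: (-3.5,3.5) → rotate → (-4.82106,-1.12134) → ×s → (-6.54459,-1.52222) → (-6.54,-1.52)
v2: (-2,-3.5) → rotate → (1.91414,-3.54769) → ×s → (2.59844,-4.81598) → (2.60,-4.82)
v3: (2.5,-2) → rotate → (3.01916,1.06522) → ×s → (4.09850,1.44604) → (4.10,1.45)
v4: (4.5,2.5) → rotate → (0.25610,5.14144) → ×s → (0.34766,6.97951) → (0.35,6.98)
v5: (2,4.5) → rotate → (-2.76305,4.07622) → ×s → (-3.75084,5.53346) → (-3.75,5.53)
v6: (1,5) → rotate → (-3.71604,3.49157) → ×s → (-5.04452,4.73980) → (-5.04,4.74)

Cross-section at z=3.25: (-6.54,-1.52) (2.60,-4.82) (4.10,1.45) (0.35,6.98) (-3.75,5.53) (-5.04,4.74)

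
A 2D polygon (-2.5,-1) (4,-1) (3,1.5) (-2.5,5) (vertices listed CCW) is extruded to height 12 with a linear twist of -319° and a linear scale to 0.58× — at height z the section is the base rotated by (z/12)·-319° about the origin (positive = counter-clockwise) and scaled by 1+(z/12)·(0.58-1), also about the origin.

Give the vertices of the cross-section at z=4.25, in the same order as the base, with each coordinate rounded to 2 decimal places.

t = z/height = 4.25/12 = 0.354167
s = 1 + (scale-1)·z/height = 1 + (0.58-1)·4.25/12 = 0.851250
θ = twist·z/height = -319°·4.25/12 = -112.9792° = -1.971858 rad
cos θ = -0.390396, sin θ = -0.920647 (intermediates below are computed at full precision and shown rounded to 5 d.p.)
v1: (-2.5,-1) → rotate → (0.05534,2.69201) → ×s → (0.04711,2.29158) → (0.05,2.29)
v2: (4,-1) → rotate → (-2.48223,-3.29219) → ×s → (-2.11300,-2.80248) → (-2.11,-2.80)
v3: (3,1.5) → rotate → (0.20978,-3.34754) → ×s → (0.17858,-2.84959) → (0.18,-2.85)
v4: (-2.5,5) → rotate → (5.57923,0.34964) → ×s → (4.74932,0.29763) → (4.75,0.30)

Cross-section at z=4.25: (0.05,2.29) (-2.11,-2.80) (0.18,-2.85) (4.75,0.30)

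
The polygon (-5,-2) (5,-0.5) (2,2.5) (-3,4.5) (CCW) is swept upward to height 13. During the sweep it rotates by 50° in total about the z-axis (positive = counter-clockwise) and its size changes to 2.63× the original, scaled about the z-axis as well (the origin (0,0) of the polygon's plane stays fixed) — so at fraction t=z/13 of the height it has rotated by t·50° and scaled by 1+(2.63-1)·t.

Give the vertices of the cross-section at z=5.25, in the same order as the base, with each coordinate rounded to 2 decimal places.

Cross-section at z=5.25: (-6.64,-5.97) (8.07,2.08) (1.68,5.04) (-7.24,5.29)

t = z/height = 5.25/13 = 0.403846
s = 1 + (scale-1)·z/height = 1 + (2.63-1)·5.25/13 = 1.658269
θ = twist·z/height = 50°·5.25/13 = 20.1923° = 0.352422 rad
cos θ = 0.938539, sin θ = 0.345172 (intermediates below are computed at full precision and shown rounded to 5 d.p.)
v1: (-5,-2) → rotate → (-4.00235,-3.60294) → ×s → (-6.63698,-5.97464) → (-6.64,-5.97)
v2: (5,-0.5) → rotate → (4.86528,1.25659) → ×s → (8.06795,2.08377) → (8.07,2.08)
v3: (2,2.5) → rotate → (1.01415,3.03669) → ×s → (1.68173,5.03565) → (1.68,5.04)
v4: (-3,4.5) → rotate → (-4.36889,3.18791) → ×s → (-7.24480,5.28641) → (-7.24,5.29)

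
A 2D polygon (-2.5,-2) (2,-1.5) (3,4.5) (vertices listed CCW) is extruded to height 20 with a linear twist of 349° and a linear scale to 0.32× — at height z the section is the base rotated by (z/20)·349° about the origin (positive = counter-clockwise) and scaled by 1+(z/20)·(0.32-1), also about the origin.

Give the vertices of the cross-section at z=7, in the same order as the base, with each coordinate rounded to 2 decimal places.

Cross-section at z=7: (2.30,-0.80) (0.16,1.90) (-4.12,0.11)

t = z/height = 7/20 = 0.35
s = 1 + (scale-1)·z/height = 1 + (0.32-1)·7/20 = 0.762000
θ = twist·z/height = 349°·7/20 = 122.1500° = 2.131920 rad
cos θ = -0.532138, sin θ = 0.846658 (intermediates below are computed at full precision and shown rounded to 5 d.p.)
v1: (-2.5,-2) → rotate → (3.02366,-1.05237) → ×s → (2.30403,-0.80191) → (2.30,-0.80)
v2: (2,-1.5) → rotate → (0.20571,2.49152) → ×s → (0.15675,1.89854) → (0.16,1.90)
v3: (3,4.5) → rotate → (-5.40637,0.14535) → ×s → (-4.11966,0.11076) → (-4.12,0.11)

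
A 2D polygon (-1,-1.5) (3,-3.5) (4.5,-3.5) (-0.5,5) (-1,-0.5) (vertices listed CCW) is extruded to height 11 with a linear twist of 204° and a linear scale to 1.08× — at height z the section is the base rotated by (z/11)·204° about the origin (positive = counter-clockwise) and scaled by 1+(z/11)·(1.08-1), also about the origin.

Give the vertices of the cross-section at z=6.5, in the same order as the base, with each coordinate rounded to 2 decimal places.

t = z/height = 6.5/11 = 0.590909
s = 1 + (scale-1)·z/height = 1 + (1.08-1)·6.5/11 = 1.047273
θ = twist·z/height = 204°·6.5/11 = 120.5455° = 2.103915 rad
cos θ = -0.508222, sin θ = 0.861226 (intermediates below are computed at full precision and shown rounded to 5 d.p.)
v1: (-1,-1.5) → rotate → (1.80006,-0.09889) → ×s → (1.88515,-0.10357) → (1.89,-0.10)
v2: (3,-3.5) → rotate → (1.48963,4.36245) → ×s → (1.56005,4.56868) → (1.56,4.57)
v3: (4.5,-3.5) → rotate → (0.72729,5.65429) → ×s → (0.76168,5.92159) → (0.76,5.92)
v4: (-0.5,5) → rotate → (-4.05202,-2.97172) → ×s → (-4.24357,-3.11220) → (-4.24,-3.11)
v5: (-1,-0.5) → rotate → (0.93883,-0.60712) → ×s → (0.98322,-0.63582) → (0.98,-0.64)

Cross-section at z=6.5: (1.89,-0.10) (1.56,4.57) (0.76,5.92) (-4.24,-3.11) (0.98,-0.64)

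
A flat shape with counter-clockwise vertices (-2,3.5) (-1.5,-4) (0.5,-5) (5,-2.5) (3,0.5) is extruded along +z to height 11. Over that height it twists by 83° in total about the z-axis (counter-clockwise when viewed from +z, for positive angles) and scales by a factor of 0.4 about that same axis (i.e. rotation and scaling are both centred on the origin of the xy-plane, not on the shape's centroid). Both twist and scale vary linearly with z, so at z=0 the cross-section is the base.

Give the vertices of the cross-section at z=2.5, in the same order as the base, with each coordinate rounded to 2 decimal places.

t = z/height = 2.5/11 = 0.227273
s = 1 + (scale-1)·z/height = 1 + (0.4-1)·2.5/11 = 0.863636
θ = twist·z/height = 83°·2.5/11 = 18.8636° = 0.329233 rad
cos θ = 0.946291, sin θ = 0.323317 (intermediates below are computed at full precision and shown rounded to 5 d.p.)
v1: (-2,3.5) → rotate → (-3.02419,2.66538) → ×s → (-2.61180,2.30192) → (-2.61,2.30)
v2: (-1.5,-4) → rotate → (-0.12617,-4.27014) → ×s → (-0.10896,-3.68785) → (-0.11,-3.69)
v3: (0.5,-5) → rotate → (2.08973,-4.56980) → ×s → (1.80477,-3.94664) → (1.80,-3.95)
v4: (5,-2.5) → rotate → (5.53975,-0.74914) → ×s → (4.78433,-0.64699) → (4.78,-0.65)
v5: (3,0.5) → rotate → (2.67721,1.44310) → ×s → (2.31214,1.24631) → (2.31,1.25)

Cross-section at z=2.5: (-2.61,2.30) (-0.11,-3.69) (1.80,-3.95) (4.78,-0.65) (2.31,1.25)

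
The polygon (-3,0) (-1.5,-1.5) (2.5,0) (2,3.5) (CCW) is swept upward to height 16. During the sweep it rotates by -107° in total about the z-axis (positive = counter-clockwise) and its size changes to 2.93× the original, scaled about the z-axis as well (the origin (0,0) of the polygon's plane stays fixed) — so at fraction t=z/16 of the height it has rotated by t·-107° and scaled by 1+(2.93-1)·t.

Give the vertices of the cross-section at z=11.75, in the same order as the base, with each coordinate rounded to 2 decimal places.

t = z/height = 11.75/16 = 0.734375
s = 1 + (scale-1)·z/height = 1 + (2.93-1)·11.75/16 = 2.417344
θ = twist·z/height = -107°·11.75/16 = -78.5781° = -1.371447 rad
cos θ = 0.198032, sin θ = -0.980196 (intermediates below are computed at full precision and shown rounded to 5 d.p.)
v1: (-3,0) → rotate → (-0.59409,2.94059) → ×s → (-1.43613,7.10841) → (-1.44,7.11)
v2: (-1.5,-1.5) → rotate → (-1.76734,1.17325) → ×s → (-4.27227,2.83614) → (-4.27,2.84)
v3: (2.5,0) → rotate → (0.49508,-2.45049) → ×s → (1.19678,-5.92367) → (1.20,-5.92)
v4: (2,3.5) → rotate → (3.82675,-1.26728) → ×s → (9.25057,-3.06345) → (9.25,-3.06)

Cross-section at z=11.75: (-1.44,7.11) (-4.27,2.84) (1.20,-5.92) (9.25,-3.06)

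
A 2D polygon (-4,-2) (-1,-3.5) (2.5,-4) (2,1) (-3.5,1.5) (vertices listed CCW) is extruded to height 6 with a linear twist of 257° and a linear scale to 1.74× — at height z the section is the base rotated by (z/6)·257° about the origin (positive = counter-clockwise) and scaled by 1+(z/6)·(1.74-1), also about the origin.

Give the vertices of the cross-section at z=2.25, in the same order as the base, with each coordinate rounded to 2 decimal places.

Cross-section at z=2.25: (3.11,-4.79) (4.59,-0.77) (4.72,3.74) (-1.55,2.40) (-1.41,-4.66)

t = z/height = 2.25/6 = 0.375
s = 1 + (scale-1)·z/height = 1 + (1.74-1)·2.25/6 = 1.277500
θ = twist·z/height = 257°·2.25/6 = 96.3750° = 1.682061 rad
cos θ = -0.111035, sin θ = 0.993816 (intermediates below are computed at full precision and shown rounded to 5 d.p.)
v1: (-4,-2) → rotate → (2.43177,-3.75320) → ×s → (3.10659,-4.79471) → (3.11,-4.79)
v2: (-1,-3.5) → rotate → (3.58939,-0.60519) → ×s → (4.58545,-0.77313) → (4.59,-0.77)
v3: (2.5,-4) → rotate → (3.69768,2.92868) → ×s → (4.72378,3.74139) → (4.72,3.74)
v4: (2,1) → rotate → (-1.21589,1.87660) → ×s → (-1.55330,2.39735) → (-1.55,2.40)
v5: (-3.5,1.5) → rotate → (-1.10210,-3.64491) → ×s → (-1.40793,-4.65637) → (-1.41,-4.66)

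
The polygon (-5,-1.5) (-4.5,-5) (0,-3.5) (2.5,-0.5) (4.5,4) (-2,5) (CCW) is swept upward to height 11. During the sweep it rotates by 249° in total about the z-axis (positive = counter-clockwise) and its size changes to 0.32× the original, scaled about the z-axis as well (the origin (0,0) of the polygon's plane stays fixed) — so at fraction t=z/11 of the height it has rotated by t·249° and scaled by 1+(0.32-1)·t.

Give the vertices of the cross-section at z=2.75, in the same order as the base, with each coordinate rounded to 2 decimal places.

Cross-section at z=2.75: (-0.83,-4.25) (1.93,-5.24) (2.57,-1.35) (1.33,1.64) (-1.20,4.85) (-4.45,0.46)

t = z/height = 2.75/11 = 0.25
s = 1 + (scale-1)·z/height = 1 + (0.32-1)·2.75/11 = 0.830000
θ = twist·z/height = 249°·2.75/11 = 62.2500° = 1.086467 rad
cos θ = 0.465615, sin θ = 0.884988 (intermediates below are computed at full precision and shown rounded to 5 d.p.)
v1: (-5,-1.5) → rotate → (-1.00059,-5.12336) → ×s → (-0.83049,-4.25239) → (-0.83,-4.25)
v2: (-4.5,-5) → rotate → (2.32967,-6.31052) → ×s → (1.93363,-5.23773) → (1.93,-5.24)
v3: (0,-3.5) → rotate → (3.09746,-1.62965) → ×s → (2.57089,-1.35261) → (2.57,-1.35)
v4: (2.5,-0.5) → rotate → (1.60653,1.97966) → ×s → (1.33342,1.64312) → (1.33,1.64)
v5: (4.5,4) → rotate → (-1.44469,5.84490) → ×s → (-1.19909,4.85127) → (-1.20,4.85)
v6: (-2,5) → rotate → (-5.35617,0.55810) → ×s → (-4.44562,0.46322) → (-4.45,0.46)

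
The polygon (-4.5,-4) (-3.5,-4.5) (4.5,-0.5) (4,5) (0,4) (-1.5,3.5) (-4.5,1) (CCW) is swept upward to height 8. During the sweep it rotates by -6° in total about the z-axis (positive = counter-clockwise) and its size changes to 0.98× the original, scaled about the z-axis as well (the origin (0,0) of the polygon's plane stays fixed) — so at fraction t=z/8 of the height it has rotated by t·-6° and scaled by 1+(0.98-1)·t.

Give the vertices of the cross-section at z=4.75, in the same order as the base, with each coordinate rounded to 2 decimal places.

Cross-section at z=4.75: (-4.68,-3.67) (-3.73,-4.22) (4.41,-0.77) (4.25,4.69) (0.25,3.94) (-1.26,3.54) (-4.38,1.26)

t = z/height = 4.75/8 = 0.59375
s = 1 + (scale-1)·z/height = 1 + (0.98-1)·4.75/8 = 0.988125
θ = twist·z/height = -6°·4.75/8 = -3.5625° = -0.062177 rad
cos θ = 0.998068, sin θ = -0.062137 (intermediates below are computed at full precision and shown rounded to 5 d.p.)
v1: (-4.5,-4) → rotate → (-4.73985,-3.71265) → ×s → (-4.68357,-3.66856) → (-4.68,-3.67)
v2: (-3.5,-4.5) → rotate → (-3.77285,-4.27382) → ×s → (-3.72805,-4.22307) → (-3.73,-4.22)
v3: (4.5,-0.5) → rotate → (4.46024,-0.77865) → ×s → (4.40727,-0.76941) → (4.41,-0.77)
v4: (4,5) → rotate → (4.30296,4.74179) → ×s → (4.25186,4.68548) → (4.25,4.69)
v5: (0,4) → rotate → (0.24855,3.99227) → ×s → (0.24560,3.94486) → (0.25,3.94)
v6: (-1.5,3.5) → rotate → (-1.27962,3.58644) → ×s → (-1.26443,3.54385) → (-1.26,3.54)
v7: (-4.5,1) → rotate → (-4.42917,1.27769) → ×s → (-4.37657,1.26251) → (-4.38,1.26)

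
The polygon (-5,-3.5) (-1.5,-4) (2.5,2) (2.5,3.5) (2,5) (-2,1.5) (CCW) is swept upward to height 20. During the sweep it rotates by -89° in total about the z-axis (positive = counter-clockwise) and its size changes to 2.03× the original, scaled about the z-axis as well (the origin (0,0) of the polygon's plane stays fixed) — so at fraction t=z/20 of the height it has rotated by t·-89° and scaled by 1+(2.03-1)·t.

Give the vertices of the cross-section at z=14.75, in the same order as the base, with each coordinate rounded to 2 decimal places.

t = z/height = 14.75/20 = 0.7375
s = 1 + (scale-1)·z/height = 1 + (2.03-1)·14.75/20 = 1.759625
θ = twist·z/height = -89°·14.75/20 = -65.6375° = -1.145590 rad
cos θ = 0.412508, sin θ = -0.910954 (intermediates below are computed at full precision and shown rounded to 5 d.p.)
v1: (-5,-3.5) → rotate → (-5.25088,3.11099) → ×s → (-9.23958,5.47418) → (-9.24,5.47)
v2: (-1.5,-4) → rotate → (-4.26258,-0.28360) → ×s → (-7.50054,-0.49903) → (-7.50,-0.50)
v3: (2.5,2) → rotate → (2.85318,-1.45237) → ×s → (5.02052,-2.55562) → (5.02,-2.56)
v4: (2.5,3.5) → rotate → (4.21961,-0.83361) → ×s → (7.42493,-1.46683) → (7.42,-1.47)
v5: (2,5) → rotate → (5.37979,0.24063) → ×s → (9.46641,0.42343) → (9.47,0.42)
v6: (-2,1.5) → rotate → (0.54141,2.44067) → ×s → (0.95269,4.29466) → (0.95,4.29)

Cross-section at z=14.75: (-9.24,5.47) (-7.50,-0.50) (5.02,-2.56) (7.42,-1.47) (9.47,0.42) (0.95,4.29)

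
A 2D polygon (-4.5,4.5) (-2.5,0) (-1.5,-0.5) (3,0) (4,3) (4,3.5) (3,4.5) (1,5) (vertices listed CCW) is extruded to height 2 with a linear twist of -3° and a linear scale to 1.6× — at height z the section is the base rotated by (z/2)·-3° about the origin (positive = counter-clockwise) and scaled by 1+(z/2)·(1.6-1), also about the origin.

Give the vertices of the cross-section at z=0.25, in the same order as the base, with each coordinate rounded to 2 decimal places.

t = z/height = 0.25/2 = 0.125
s = 1 + (scale-1)·z/height = 1 + (1.6-1)·0.25/2 = 1.075000
θ = twist·z/height = -3°·0.25/2 = -0.3750° = -0.006545 rad
cos θ = 0.999979, sin θ = -0.006545 (intermediates below are computed at full precision and shown rounded to 5 d.p.)
v1: (-4.5,4.5) → rotate → (-4.47045,4.52936) → ×s → (-4.80574,4.86906) → (-4.81,4.87)
v2: (-2.5,0) → rotate → (-2.49995,0.01636) → ×s → (-2.68744,0.01759) → (-2.69,0.02)
v3: (-1.5,-0.5) → rotate → (-1.50324,-0.49017) → ×s → (-1.61598,-0.52693) → (-1.62,-0.53)
v4: (3,0) → rotate → (2.99994,-0.01963) → ×s → (3.22493,-0.02111) → (3.22,-0.02)
v5: (4,3) → rotate → (4.01955,2.97376) → ×s → (4.32102,3.19679) → (4.32,3.20)
v6: (4,3.5) → rotate → (4.02282,3.47375) → ×s → (4.32453,3.73428) → (4.32,3.73)
v7: (3,4.5) → rotate → (3.02939,4.48027) → ×s → (3.25659,4.81629) → (3.26,4.82)
v8: (1,5) → rotate → (1.03270,4.99335) → ×s → (1.11016,5.36785) → (1.11,5.37)

Cross-section at z=0.25: (-4.81,4.87) (-2.69,0.02) (-1.62,-0.53) (3.22,-0.02) (4.32,3.20) (4.32,3.73) (3.26,4.82) (1.11,5.37)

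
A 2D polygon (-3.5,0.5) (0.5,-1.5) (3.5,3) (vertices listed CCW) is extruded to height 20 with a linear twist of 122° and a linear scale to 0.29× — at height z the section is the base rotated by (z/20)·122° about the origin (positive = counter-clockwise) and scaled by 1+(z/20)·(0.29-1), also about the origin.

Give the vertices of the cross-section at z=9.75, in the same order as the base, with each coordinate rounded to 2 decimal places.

t = z/height = 9.75/20 = 0.4875
s = 1 + (scale-1)·z/height = 1 + (0.29-1)·9.75/20 = 0.653875
θ = twist·z/height = 122°·9.75/20 = 59.4750° = 1.038035 rad
cos θ = 0.507914, sin θ = 0.861408 (intermediates below are computed at full precision and shown rounded to 5 d.p.)
v1: (-3.5,0.5) → rotate → (-2.20840,-2.76097) → ×s → (-1.44402,-1.80533) → (-1.44,-1.81)
v2: (0.5,-1.5) → rotate → (1.54607,-0.33117) → ×s → (1.01094,-0.21654) → (1.01,-0.22)
v3: (3.5,3) → rotate → (-0.80652,4.53867) → ×s → (-0.52737,2.96772) → (-0.53,2.97)

Cross-section at z=9.75: (-1.44,-1.81) (1.01,-0.22) (-0.53,2.97)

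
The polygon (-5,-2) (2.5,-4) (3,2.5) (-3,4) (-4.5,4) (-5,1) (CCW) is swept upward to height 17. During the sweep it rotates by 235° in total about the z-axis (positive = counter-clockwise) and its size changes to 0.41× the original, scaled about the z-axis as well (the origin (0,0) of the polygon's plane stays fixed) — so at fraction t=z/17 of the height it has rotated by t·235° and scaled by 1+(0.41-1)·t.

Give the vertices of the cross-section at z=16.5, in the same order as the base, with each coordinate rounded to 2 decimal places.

t = z/height = 16.5/17 = 0.970588
s = 1 + (scale-1)·z/height = 1 + (0.41-1)·16.5/17 = 0.427353
θ = twist·z/height = 235°·16.5/17 = 228.0882° = 3.980891 rad
cos θ = -0.667985, sin θ = -0.744174 (intermediates below are computed at full precision and shown rounded to 5 d.p.)
v1: (-5,-2) → rotate → (1.85158,5.05684) → ×s → (0.79128,2.16106) → (0.79,2.16)
v2: (2.5,-4) → rotate → (-4.64666,0.81151) → ×s → (-1.98576,0.34680) → (-1.99,0.35)
v3: (3,2.5) → rotate → (-0.14352,-3.90249) → ×s → (-0.06133,-1.66774) → (-0.06,-1.67)
v4: (-3,4) → rotate → (4.98065,-0.43942) → ×s → (2.12850,-0.18779) → (2.13,-0.19)
v5: (-4.5,4) → rotate → (5.98263,0.67684) → ×s → (2.55670,0.28925) → (2.56,0.29)
v6: (-5,1) → rotate → (4.08410,3.05289) → ×s → (1.74535,1.30466) → (1.75,1.30)

Cross-section at z=16.5: (0.79,2.16) (-1.99,0.35) (-0.06,-1.67) (2.13,-0.19) (2.56,0.29) (1.75,1.30)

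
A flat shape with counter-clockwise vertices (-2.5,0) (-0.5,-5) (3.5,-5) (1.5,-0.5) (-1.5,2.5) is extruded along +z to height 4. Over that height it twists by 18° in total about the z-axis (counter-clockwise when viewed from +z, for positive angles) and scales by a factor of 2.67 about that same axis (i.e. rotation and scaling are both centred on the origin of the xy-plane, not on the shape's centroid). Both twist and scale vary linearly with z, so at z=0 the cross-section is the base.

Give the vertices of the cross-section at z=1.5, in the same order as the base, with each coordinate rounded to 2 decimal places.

t = z/height = 1.5/4 = 0.375
s = 1 + (scale-1)·z/height = 1 + (2.67-1)·1.5/4 = 1.626250
θ = twist·z/height = 18°·1.5/4 = 6.7500° = 0.117810 rad
cos θ = 0.993068, sin θ = 0.117537 (intermediates below are computed at full precision and shown rounded to 5 d.p.)
v1: (-2.5,0) → rotate → (-2.48267,-0.29384) → ×s → (-4.03744,-0.47786) → (-4.04,-0.48)
v2: (-0.5,-5) → rotate → (0.09115,-5.02411) → ×s → (0.14824,-8.17046) → (0.15,-8.17)
v3: (3.5,-5) → rotate → (4.06343,-4.55396) → ×s → (6.60815,-7.40588) → (6.61,-7.41)
v4: (1.5,-0.5) → rotate → (1.54837,-0.32023) → ×s → (2.51804,-0.52077) → (2.52,-0.52)
v5: (-1.5,2.5) → rotate → (-1.78345,2.30637) → ×s → (-2.90033,3.75073) → (-2.90,3.75)

Cross-section at z=1.5: (-4.04,-0.48) (0.15,-8.17) (6.61,-7.41) (2.52,-0.52) (-2.90,3.75)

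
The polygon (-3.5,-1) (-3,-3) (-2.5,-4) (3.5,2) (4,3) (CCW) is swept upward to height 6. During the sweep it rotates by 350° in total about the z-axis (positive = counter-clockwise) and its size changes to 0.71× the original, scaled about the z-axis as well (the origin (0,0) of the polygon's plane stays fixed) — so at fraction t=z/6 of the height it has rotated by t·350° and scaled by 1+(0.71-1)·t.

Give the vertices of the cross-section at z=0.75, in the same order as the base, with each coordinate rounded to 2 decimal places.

t = z/height = 0.75/6 = 0.125
s = 1 + (scale-1)·z/height = 1 + (0.71-1)·0.75/6 = 0.963750
θ = twist·z/height = 350°·0.75/6 = 43.7500° = 0.763582 rad
cos θ = 0.722364, sin θ = 0.691513 (intermediates below are computed at full precision and shown rounded to 5 d.p.)
v1: (-3.5,-1) → rotate → (-1.83676,-3.14266) → ×s → (-1.77018,-3.02874) → (-1.77,-3.03)
v2: (-3,-3) → rotate → (-0.09255,-4.24163) → ×s → (-0.08920,-4.08787) → (-0.09,-4.09)
v3: (-2.5,-4) → rotate → (0.96014,-4.61824) → ×s → (0.92534,-4.45083) → (0.93,-4.45)
v4: (3.5,2) → rotate → (1.14525,3.86502) → ×s → (1.10373,3.72492) → (1.10,3.72)
v5: (4,3) → rotate → (0.81492,4.93314) → ×s → (0.78538,4.75432) → (0.79,4.75)

Cross-section at z=0.75: (-1.77,-3.03) (-0.09,-4.09) (0.93,-4.45) (1.10,3.72) (0.79,4.75)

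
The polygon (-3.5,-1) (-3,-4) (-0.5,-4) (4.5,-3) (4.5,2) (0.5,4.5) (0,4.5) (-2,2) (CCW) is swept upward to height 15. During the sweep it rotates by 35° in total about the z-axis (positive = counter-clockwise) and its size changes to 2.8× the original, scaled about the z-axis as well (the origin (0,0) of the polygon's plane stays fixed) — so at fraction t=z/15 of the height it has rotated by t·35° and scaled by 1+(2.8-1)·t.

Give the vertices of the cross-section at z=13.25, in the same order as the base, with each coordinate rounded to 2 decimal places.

Cross-section at z=13.25: (-6.45,-6.88) (-1.34,-12.88) (4.21,-9.55) (13.99,-0.68) (7.34,10.43) (-4.88,10.66) (-5.99,10.00) (-7.11,1.78)

t = z/height = 13.25/15 = 0.883333
s = 1 + (scale-1)·z/height = 1 + (2.8-1)·13.25/15 = 2.590000
θ = twist·z/height = 35°·13.25/15 = 30.9167° = 0.539598 rad
cos θ = 0.857915, sin θ = 0.513791 (intermediates below are computed at full precision and shown rounded to 5 d.p.)
v1: (-3.5,-1) → rotate → (-2.48891,-2.65618) → ×s → (-6.44629,-6.87951) → (-6.45,-6.88)
v2: (-3,-4) → rotate → (-0.51858,-4.97303) → ×s → (-1.34313,-12.88016) → (-1.34,-12.88)
v3: (-0.5,-4) → rotate → (1.62621,-3.68856) → ×s → (4.21187,-9.55336) → (4.21,-9.55)
v4: (4.5,-3) → rotate → (5.40199,-0.26169) → ×s → (13.99116,-0.67777) → (13.99,-0.68)
v5: (4.5,2) → rotate → (2.83304,4.02789) → ×s → (7.33757,10.43223) → (7.34,10.43)
v6: (0.5,4.5) → rotate → (-1.88310,4.11752) → ×s → (-4.87723,10.66436) → (-4.88,10.66)
v7: (0,4.5) → rotate → (-2.31206,3.86062) → ×s → (-5.98823,9.99900) → (-5.99,10.00)
v8: (-2,2) → rotate → (-2.74341,0.68825) → ×s → (-7.10544,1.78257) → (-7.11,1.78)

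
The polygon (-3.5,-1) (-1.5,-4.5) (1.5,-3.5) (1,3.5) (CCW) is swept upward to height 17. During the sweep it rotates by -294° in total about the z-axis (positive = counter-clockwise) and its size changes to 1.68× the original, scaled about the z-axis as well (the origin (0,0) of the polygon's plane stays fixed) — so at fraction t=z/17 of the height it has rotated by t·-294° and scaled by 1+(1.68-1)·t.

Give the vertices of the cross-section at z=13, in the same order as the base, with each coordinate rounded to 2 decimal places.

t = z/height = 13/17 = 0.764706
s = 1 + (scale-1)·z/height = 1 + (1.68-1)·13/17 = 1.520000
θ = twist·z/height = -294°·13/17 = -224.8235° = -3.923911 rad
cos θ = -0.709281, sin θ = 0.704926 (intermediates below are computed at full precision and shown rounded to 5 d.p.)
v1: (-3.5,-1) → rotate → (3.18741,-1.75796) → ×s → (4.84486,-2.67210) → (4.84,-2.67)
v2: (-1.5,-4.5) → rotate → (4.23609,2.13438) → ×s → (6.43885,3.24425) → (6.44,3.24)
v3: (1.5,-3.5) → rotate → (1.40332,3.53987) → ×s → (2.13304,5.38061) → (2.13,5.38)
v4: (1,3.5) → rotate → (-3.17652,-1.77756) → ×s → (-4.82831,-2.70189) → (-4.83,-2.70)

Cross-section at z=13: (4.84,-2.67) (6.44,3.24) (2.13,5.38) (-4.83,-2.70)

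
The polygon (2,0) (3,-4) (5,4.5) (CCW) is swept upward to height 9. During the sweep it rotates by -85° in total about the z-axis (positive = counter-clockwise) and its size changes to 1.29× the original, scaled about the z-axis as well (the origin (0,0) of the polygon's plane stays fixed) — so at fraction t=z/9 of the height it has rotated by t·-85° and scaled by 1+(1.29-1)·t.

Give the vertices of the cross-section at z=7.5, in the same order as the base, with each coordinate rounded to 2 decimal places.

t = z/height = 7.5/9 = 0.833333
s = 1 + (scale-1)·z/height = 1 + (1.29-1)·7.5/9 = 1.241667
θ = twist·z/height = -85°·7.5/9 = -70.8333° = -1.236275 rad
cos θ = 0.328317, sin θ = -0.944568 (intermediates below are computed at full precision and shown rounded to 5 d.p.)
v1: (2,0) → rotate → (0.65663,-1.88914) → ×s → (0.81532,-2.34568) → (0.82,-2.35)
v2: (3,-4) → rotate → (-2.79332,-4.14697) → ×s → (-3.46837,-5.14916) → (-3.47,-5.15)
v3: (5,4.5) → rotate → (5.89214,-3.24541) → ×s → (7.31607,-4.02972) → (7.32,-4.03)

Cross-section at z=7.5: (0.82,-2.35) (-3.47,-5.15) (7.32,-4.03)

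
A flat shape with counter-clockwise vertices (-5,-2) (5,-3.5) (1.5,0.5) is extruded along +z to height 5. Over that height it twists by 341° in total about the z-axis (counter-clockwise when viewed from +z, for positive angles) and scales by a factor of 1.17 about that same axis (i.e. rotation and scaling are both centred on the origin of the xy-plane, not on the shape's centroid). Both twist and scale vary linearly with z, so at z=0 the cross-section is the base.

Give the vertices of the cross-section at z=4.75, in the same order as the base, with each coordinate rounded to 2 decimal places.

t = z/height = 4.75/5 = 0.95
s = 1 + (scale-1)·z/height = 1 + (1.17-1)·4.75/5 = 1.161500
θ = twist·z/height = 341°·4.75/5 = 323.9500° = 5.653994 rad
cos θ = 0.808504, sin θ = -0.588491 (intermediates below are computed at full precision and shown rounded to 5 d.p.)
v1: (-5,-2) → rotate → (-5.21950,1.32545) → ×s → (-6.06245,1.53951) → (-6.06,1.54)
v2: (5,-3.5) → rotate → (1.98280,-5.77222) → ×s → (2.30302,-6.70443) → (2.30,-6.70)
v3: (1.5,0.5) → rotate → (1.50700,-0.47848) → ×s → (1.75038,-0.55576) → (1.75,-0.56)

Cross-section at z=4.75: (-6.06,1.54) (2.30,-6.70) (1.75,-0.56)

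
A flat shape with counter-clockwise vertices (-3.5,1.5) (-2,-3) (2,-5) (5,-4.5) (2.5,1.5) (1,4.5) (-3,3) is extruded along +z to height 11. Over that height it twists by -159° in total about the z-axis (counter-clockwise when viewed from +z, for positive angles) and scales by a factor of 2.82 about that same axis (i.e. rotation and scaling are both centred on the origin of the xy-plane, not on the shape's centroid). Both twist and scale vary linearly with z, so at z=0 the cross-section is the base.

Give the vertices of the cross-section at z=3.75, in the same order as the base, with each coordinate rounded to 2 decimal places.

Cross-section at z=3.75: (-1.35,6.02) (-5.84,-0.21) (-4.68,-7.37) (-1.18,-10.84) (4.34,-1.86) (6.86,2.95) (1.10,6.79)

t = z/height = 3.75/11 = 0.340909
s = 1 + (scale-1)·z/height = 1 + (2.82-1)·3.75/11 = 1.620455
θ = twist·z/height = -159°·3.75/11 = -54.2045° = -0.946048 rad
cos θ = 0.584893, sin θ = -0.811110 (intermediates below are computed at full precision and shown rounded to 5 d.p.)
v1: (-3.5,1.5) → rotate → (-0.83046,3.71623) → ×s → (-1.34572,6.02197) → (-1.35,6.02)
v2: (-2,-3) → rotate → (-3.60312,-0.13246) → ×s → (-5.83869,-0.21464) → (-5.84,-0.21)
v3: (2,-5) → rotate → (-2.88576,-4.54669) → ×s → (-4.67625,-7.36770) → (-4.68,-7.37)
v4: (5,-4.5) → rotate → (-0.72553,-6.68757) → ×s → (-1.17569,-10.83690) → (-1.18,-10.84)
v5: (2.5,1.5) → rotate → (2.67890,-1.15044) → ×s → (4.34103,-1.86423) → (4.34,-1.86)
v6: (1,4.5) → rotate → (4.23489,1.82091) → ×s → (6.86245,2.95070) → (6.86,2.95)
v7: (-3,3) → rotate → (0.67865,4.18801) → ×s → (1.09972,6.78648) → (1.10,6.79)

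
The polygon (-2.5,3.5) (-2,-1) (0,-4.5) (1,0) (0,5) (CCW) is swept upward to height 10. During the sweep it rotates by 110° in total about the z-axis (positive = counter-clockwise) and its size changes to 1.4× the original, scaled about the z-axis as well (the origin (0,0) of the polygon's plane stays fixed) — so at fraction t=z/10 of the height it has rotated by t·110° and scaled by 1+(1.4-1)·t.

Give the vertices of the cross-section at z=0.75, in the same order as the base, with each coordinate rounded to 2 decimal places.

t = z/height = 0.75/10 = 0.075
s = 1 + (scale-1)·z/height = 1 + (1.4-1)·0.75/10 = 1.030000
θ = twist·z/height = 110°·0.75/10 = 8.2500° = 0.143990 rad
cos θ = 0.989651, sin θ = 0.143493 (intermediates below are computed at full precision and shown rounded to 5 d.p.)
v1: (-2.5,3.5) → rotate → (-2.97635,3.10505) → ×s → (-3.06564,3.19820) → (-3.07,3.20)
v2: (-2,-1) → rotate → (-1.83581,-1.27664) → ×s → (-1.89088,-1.31494) → (-1.89,-1.31)
v3: (0,-4.5) → rotate → (0.64572,-4.45343) → ×s → (0.66509,-4.58703) → (0.67,-4.59)
v4: (1,0) → rotate → (0.98965,0.14349) → ×s → (1.01934,0.14780) → (1.02,0.15)
v5: (0,5) → rotate → (-0.71746,4.94826) → ×s → (-0.73899,5.09670) → (-0.74,5.10)

Cross-section at z=0.75: (-3.07,3.20) (-1.89,-1.31) (0.67,-4.59) (1.02,0.15) (-0.74,5.10)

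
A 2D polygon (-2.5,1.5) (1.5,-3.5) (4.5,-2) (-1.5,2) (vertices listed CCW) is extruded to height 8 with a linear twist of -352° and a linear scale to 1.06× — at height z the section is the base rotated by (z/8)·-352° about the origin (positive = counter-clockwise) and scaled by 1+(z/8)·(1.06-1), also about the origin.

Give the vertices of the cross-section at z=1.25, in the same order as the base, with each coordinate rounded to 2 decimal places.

Cross-section at z=1.25: (-0.21,2.94) (-2.03,-3.27) (0.95,-4.88) (0.79,2.40)

t = z/height = 1.25/8 = 0.15625
s = 1 + (scale-1)·z/height = 1 + (1.06-1)·1.25/8 = 1.009375
θ = twist·z/height = -352°·1.25/8 = -55.0000° = -0.959931 rad
cos θ = 0.573576, sin θ = -0.819152 (intermediates below are computed at full precision and shown rounded to 5 d.p.)
v1: (-2.5,1.5) → rotate → (-0.20521,2.90824) → ×s → (-0.20714,2.93551) → (-0.21,2.94)
v2: (1.5,-3.5) → rotate → (-2.00667,-3.23625) → ×s → (-2.02548,-3.26659) → (-2.03,-3.27)
v3: (4.5,-2) → rotate → (0.94279,-4.83334) → ×s → (0.95163,-4.87865) → (0.95,-4.88)
v4: (-1.5,2) → rotate → (0.77794,2.37588) → ×s → (0.78523,2.39815) → (0.79,2.40)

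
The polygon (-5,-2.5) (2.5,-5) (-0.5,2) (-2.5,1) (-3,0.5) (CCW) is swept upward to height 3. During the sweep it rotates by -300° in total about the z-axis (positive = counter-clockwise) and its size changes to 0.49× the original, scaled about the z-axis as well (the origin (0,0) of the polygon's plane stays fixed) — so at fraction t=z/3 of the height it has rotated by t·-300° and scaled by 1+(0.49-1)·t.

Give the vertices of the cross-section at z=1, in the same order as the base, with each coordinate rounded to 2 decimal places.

Cross-section at z=1: (-1.32,4.45) (-4.45,-1.32) (1.71,0.12) (1.18,1.90) (0.84,2.38)

t = z/height = 1/3 = 0.333333
s = 1 + (scale-1)·z/height = 1 + (0.49-1)·1/3 = 0.830000
θ = twist·z/height = -300°·1/3 = -100.0000° = -1.745329 rad
cos θ = -0.173648, sin θ = -0.984808 (intermediates below are computed at full precision and shown rounded to 5 d.p.)
v1: (-5,-2.5) → rotate → (-1.59378,5.35816) → ×s → (-1.32284,4.44727) → (-1.32,4.45)
v2: (2.5,-5) → rotate → (-5.35816,-1.59378) → ×s → (-4.44727,-1.32284) → (-4.45,-1.32)
v3: (-0.5,2) → rotate → (2.05644,0.14511) → ×s → (1.70684,0.12044) → (1.71,0.12)
v4: (-2.5,1) → rotate → (1.41893,2.28837) → ×s → (1.17771,1.89935) → (1.18,1.90)
v5: (-3,0.5) → rotate → (1.01335,2.86760) → ×s → (0.84108,2.38011) → (0.84,2.38)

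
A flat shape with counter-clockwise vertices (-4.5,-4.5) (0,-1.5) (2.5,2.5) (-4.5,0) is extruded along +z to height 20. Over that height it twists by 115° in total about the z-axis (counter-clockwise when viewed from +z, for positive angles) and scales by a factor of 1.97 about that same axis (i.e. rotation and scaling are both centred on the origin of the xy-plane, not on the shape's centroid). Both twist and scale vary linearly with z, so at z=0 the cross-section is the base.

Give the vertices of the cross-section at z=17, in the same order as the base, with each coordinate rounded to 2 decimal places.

t = z/height = 17/20 = 0.85
s = 1 + (scale-1)·z/height = 1 + (1.97-1)·17/20 = 1.824500
θ = twist·z/height = 115°·17/20 = 97.7500° = 1.706059 rad
cos θ = -0.134851, sin θ = 0.990866 (intermediates below are computed at full precision and shown rounded to 5 d.p.)
v1: (-4.5,-4.5) → rotate → (5.06573,-3.85207) → ×s → (9.24242,-7.02810) → (9.24,-7.03)
v2: (0,-1.5) → rotate → (1.48630,0.20228) → ×s → (2.71175,0.36905) → (2.71,0.37)
v3: (2.5,2.5) → rotate → (-2.81429,2.14004) → ×s → (-5.13468,3.90450) → (-5.13,3.90)
v4: (-4.5,0) → rotate → (0.60683,-4.45890) → ×s → (1.10716,-8.13526) → (1.11,-8.14)

Cross-section at z=17: (9.24,-7.03) (2.71,0.37) (-5.13,3.90) (1.11,-8.14)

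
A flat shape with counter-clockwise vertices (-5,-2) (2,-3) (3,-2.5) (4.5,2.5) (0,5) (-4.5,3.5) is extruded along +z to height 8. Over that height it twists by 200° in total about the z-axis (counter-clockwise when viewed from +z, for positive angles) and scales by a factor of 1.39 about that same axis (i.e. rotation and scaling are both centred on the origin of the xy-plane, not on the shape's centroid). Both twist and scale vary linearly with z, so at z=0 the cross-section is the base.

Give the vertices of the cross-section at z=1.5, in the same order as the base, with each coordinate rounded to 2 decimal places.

t = z/height = 1.5/8 = 0.1875
s = 1 + (scale-1)·z/height = 1 + (1.39-1)·1.5/8 = 1.073125
θ = twist·z/height = 200°·1.5/8 = 37.5000° = 0.654498 rad
cos θ = 0.793353, sin θ = 0.608761 (intermediates below are computed at full precision and shown rounded to 5 d.p.)
v1: (-5,-2) → rotate → (-2.74924,-4.63051) → ×s → (-2.95028,-4.96912) → (-2.95,-4.97)
v2: (2,-3) → rotate → (3.41299,-1.16254) → ×s → (3.66257,-1.24755) → (3.66,-1.25)
v3: (3,-2.5) → rotate → (3.90196,-0.15710) → ×s → (4.18729,-0.16859) → (4.19,-0.17)
v4: (4.5,2.5) → rotate → (2.04819,4.72281) → ×s → (2.19796,5.06817) → (2.20,5.07)
v5: (0,5) → rotate → (-3.04381,3.96677) → ×s → (-3.26639,4.25684) → (-3.27,4.26)
v6: (-4.5,3.5) → rotate → (-5.70076,0.03731) → ×s → (-6.11762,0.04004) → (-6.12,0.04)

Cross-section at z=1.5: (-2.95,-4.97) (3.66,-1.25) (4.19,-0.17) (2.20,5.07) (-3.27,4.26) (-6.12,0.04)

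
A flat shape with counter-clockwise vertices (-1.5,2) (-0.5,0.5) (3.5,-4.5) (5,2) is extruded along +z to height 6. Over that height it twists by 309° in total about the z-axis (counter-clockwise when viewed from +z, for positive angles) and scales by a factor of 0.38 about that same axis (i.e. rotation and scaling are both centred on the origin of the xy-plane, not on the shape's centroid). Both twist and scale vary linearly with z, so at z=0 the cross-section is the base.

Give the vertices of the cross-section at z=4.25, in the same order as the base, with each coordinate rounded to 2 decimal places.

t = z/height = 4.25/6 = 0.708333
s = 1 + (scale-1)·z/height = 1 + (0.38-1)·4.25/6 = 0.560833
θ = twist·z/height = 309°·4.25/6 = 218.8750° = 3.820089 rad
cos θ = -0.778517, sin θ = -0.627623 (intermediates below are computed at full precision and shown rounded to 5 d.p.)
v1: (-1.5,2) → rotate → (2.42302,-0.61560) → ×s → (1.35891,-0.34525) → (1.36,-0.35)
v2: (-0.5,0.5) → rotate → (0.70307,-0.07545) → ×s → (0.39431,-0.04231) → (0.39,-0.04)
v3: (3.5,-4.5) → rotate → (-5.54912,1.30664) → ×s → (-3.11213,0.73281) → (-3.11,0.73)
v4: (5,2) → rotate → (-2.63734,-4.69515) → ×s → (-1.47911,-2.63320) → (-1.48,-2.63)

Cross-section at z=4.25: (1.36,-0.35) (0.39,-0.04) (-3.11,0.73) (-1.48,-2.63)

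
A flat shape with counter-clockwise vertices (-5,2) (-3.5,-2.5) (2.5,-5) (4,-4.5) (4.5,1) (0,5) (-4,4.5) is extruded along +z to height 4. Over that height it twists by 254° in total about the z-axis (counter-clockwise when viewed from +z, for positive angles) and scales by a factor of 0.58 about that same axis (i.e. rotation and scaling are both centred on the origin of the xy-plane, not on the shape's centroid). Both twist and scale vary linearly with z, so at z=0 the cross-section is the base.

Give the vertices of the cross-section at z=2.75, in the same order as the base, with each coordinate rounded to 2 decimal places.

Cross-section at z=2.75: (3.41,-1.75) (2.64,1.54) (-1.44,3.71) (-2.53,3.45) (-3.25,-0.41) (-0.33,-3.54) (2.53,-3.45)

t = z/height = 2.75/4 = 0.6875
s = 1 + (scale-1)·z/height = 1 + (0.58-1)·2.75/4 = 0.711250
θ = twist·z/height = 254°·2.75/4 = 174.6250° = 3.047781 rad
cos θ = -0.995603, sin θ = 0.093674 (intermediates below are computed at full precision and shown rounded to 5 d.p.)
v1: (-5,2) → rotate → (4.79067,-2.45958) → ×s → (3.40736,-1.74937) → (3.41,-1.75)
v2: (-3.5,-2.5) → rotate → (3.71880,2.16115) → ×s → (2.64499,1.53712) → (2.64,1.54)
v3: (2.5,-5) → rotate → (-2.02064,5.21220) → ×s → (-1.43718,3.70718) → (-1.44,3.71)
v4: (4,-4.5) → rotate → (-3.56088,4.85491) → ×s → (-2.53268,3.45305) → (-2.53,3.45)
v5: (4.5,1) → rotate → (-4.57389,-0.57407) → ×s → (-3.25318,-0.40831) → (-3.25,-0.41)
v6: (0,5) → rotate → (-0.46837,-4.97801) → ×s → (-0.33313,-3.54061) → (-0.33,-3.54)
v7: (-4,4.5) → rotate → (3.56088,-4.85491) → ×s → (2.53268,-3.45305) → (2.53,-3.45)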